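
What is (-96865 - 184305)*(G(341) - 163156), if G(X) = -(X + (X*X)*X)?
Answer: 11194872962060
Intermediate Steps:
G(X) = -X - X³ (G(X) = -(X + X²*X) = -(X + X³) = -X - X³)
(-96865 - 184305)*(G(341) - 163156) = (-96865 - 184305)*((-1*341 - 1*341³) - 163156) = -281170*((-341 - 1*39651821) - 163156) = -281170*((-341 - 39651821) - 163156) = -281170*(-39652162 - 163156) = -281170*(-39815318) = 11194872962060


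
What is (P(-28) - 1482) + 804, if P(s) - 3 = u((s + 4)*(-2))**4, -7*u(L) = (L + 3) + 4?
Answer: 7529950/2401 ≈ 3136.2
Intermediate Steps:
u(L) = -1 - L/7 (u(L) = -((L + 3) + 4)/7 = -((3 + L) + 4)/7 = -(7 + L)/7 = -1 - L/7)
P(s) = 3 + (1/7 + 2*s/7)**4 (P(s) = 3 + (-1 - (s + 4)*(-2)/7)**4 = 3 + (-1 - (4 + s)*(-2)/7)**4 = 3 + (-1 - (-8 - 2*s)/7)**4 = 3 + (-1 + (8/7 + 2*s/7))**4 = 3 + (1/7 + 2*s/7)**4)
(P(-28) - 1482) + 804 = ((3 + (1 + 2*(-28))**4/2401) - 1482) + 804 = ((3 + (1 - 56)**4/2401) - 1482) + 804 = ((3 + (1/2401)*(-55)**4) - 1482) + 804 = ((3 + (1/2401)*9150625) - 1482) + 804 = ((3 + 9150625/2401) - 1482) + 804 = (9157828/2401 - 1482) + 804 = 5599546/2401 + 804 = 7529950/2401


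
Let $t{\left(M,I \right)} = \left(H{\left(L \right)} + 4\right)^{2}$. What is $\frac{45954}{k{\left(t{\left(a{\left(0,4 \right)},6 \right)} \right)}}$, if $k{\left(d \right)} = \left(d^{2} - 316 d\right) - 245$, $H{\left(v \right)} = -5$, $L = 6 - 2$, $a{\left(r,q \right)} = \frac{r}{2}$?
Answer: $- \frac{22977}{280} \approx -82.061$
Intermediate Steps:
$a{\left(r,q \right)} = \frac{r}{2}$ ($a{\left(r,q \right)} = r \frac{1}{2} = \frac{r}{2}$)
$L = 4$
$t{\left(M,I \right)} = 1$ ($t{\left(M,I \right)} = \left(-5 + 4\right)^{2} = \left(-1\right)^{2} = 1$)
$k{\left(d \right)} = -245 + d^{2} - 316 d$
$\frac{45954}{k{\left(t{\left(a{\left(0,4 \right)},6 \right)} \right)}} = \frac{45954}{-245 + 1^{2} - 316} = \frac{45954}{-245 + 1 - 316} = \frac{45954}{-560} = 45954 \left(- \frac{1}{560}\right) = - \frac{22977}{280}$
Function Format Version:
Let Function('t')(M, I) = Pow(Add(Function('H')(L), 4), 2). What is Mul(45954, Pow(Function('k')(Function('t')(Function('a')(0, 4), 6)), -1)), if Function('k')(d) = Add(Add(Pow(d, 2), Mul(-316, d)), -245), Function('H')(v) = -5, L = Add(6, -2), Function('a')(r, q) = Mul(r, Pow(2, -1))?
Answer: Rational(-22977, 280) ≈ -82.061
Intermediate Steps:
Function('a')(r, q) = Mul(Rational(1, 2), r) (Function('a')(r, q) = Mul(r, Rational(1, 2)) = Mul(Rational(1, 2), r))
L = 4
Function('t')(M, I) = 1 (Function('t')(M, I) = Pow(Add(-5, 4), 2) = Pow(-1, 2) = 1)
Function('k')(d) = Add(-245, Pow(d, 2), Mul(-316, d))
Mul(45954, Pow(Function('k')(Function('t')(Function('a')(0, 4), 6)), -1)) = Mul(45954, Pow(Add(-245, Pow(1, 2), Mul(-316, 1)), -1)) = Mul(45954, Pow(Add(-245, 1, -316), -1)) = Mul(45954, Pow(-560, -1)) = Mul(45954, Rational(-1, 560)) = Rational(-22977, 280)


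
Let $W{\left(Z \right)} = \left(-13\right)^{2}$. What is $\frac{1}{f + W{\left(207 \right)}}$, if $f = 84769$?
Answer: $\frac{1}{84938} \approx 1.1773 \cdot 10^{-5}$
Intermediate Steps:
$W{\left(Z \right)} = 169$
$\frac{1}{f + W{\left(207 \right)}} = \frac{1}{84769 + 169} = \frac{1}{84938}$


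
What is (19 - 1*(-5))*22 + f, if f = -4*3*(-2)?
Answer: 552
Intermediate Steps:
f = 24 (f = -12*(-2) = 24)
(19 - 1*(-5))*22 + f = (19 - 1*(-5))*22 + 24 = (19 + 5)*22 + 24 = 24*22 + 24 = 528 + 24 = 552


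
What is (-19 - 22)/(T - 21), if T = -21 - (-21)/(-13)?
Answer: 533/567 ≈ 0.94003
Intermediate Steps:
T = -294/13 (T = -21 - (-21)*(-1)/13 = -21 - 1*21/13 = -21 - 21/13 = -294/13 ≈ -22.615)
(-19 - 22)/(T - 21) = (-19 - 22)/(-294/13 - 21) = -41/(-567/13) = -41*(-13/567) = 533/567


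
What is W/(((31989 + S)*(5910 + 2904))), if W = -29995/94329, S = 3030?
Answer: -29995/29115350110314 ≈ -1.0302e-9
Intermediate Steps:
W = -29995/94329 (W = -29995*1/94329 = -29995/94329 ≈ -0.31798)
W/(((31989 + S)*(5910 + 2904))) = -29995*1/((5910 + 2904)*(31989 + 3030))/94329 = -29995/(94329*(35019*8814)) = -29995/94329/308657466 = -29995/94329*1/308657466 = -29995/29115350110314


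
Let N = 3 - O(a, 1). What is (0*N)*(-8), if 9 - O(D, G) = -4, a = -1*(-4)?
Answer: 0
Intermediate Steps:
a = 4
O(D, G) = 13 (O(D, G) = 9 - 1*(-4) = 9 + 4 = 13)
N = -10 (N = 3 - 1*13 = 3 - 13 = -10)
(0*N)*(-8) = (0*(-10))*(-8) = 0*(-8) = 0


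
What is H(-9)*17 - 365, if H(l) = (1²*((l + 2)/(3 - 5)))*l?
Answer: -1801/2 ≈ -900.50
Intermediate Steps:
H(l) = l*(-1 - l/2) (H(l) = (1*((2 + l)/(-2)))*l = (1*((2 + l)*(-½)))*l = (1*(-1 - l/2))*l = (-1 - l/2)*l = l*(-1 - l/2))
H(-9)*17 - 365 = -½*(-9)*(2 - 9)*17 - 365 = -½*(-9)*(-7)*17 - 365 = -63/2*17 - 365 = -1071/2 - 365 = -1801/2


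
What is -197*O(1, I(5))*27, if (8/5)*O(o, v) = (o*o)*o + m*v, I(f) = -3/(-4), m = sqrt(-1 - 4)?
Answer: -26595/8 - 79785*I*sqrt(5)/32 ≈ -3324.4 - 5575.1*I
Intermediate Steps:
m = I*sqrt(5) (m = sqrt(-5) = I*sqrt(5) ≈ 2.2361*I)
I(f) = 3/4 (I(f) = -3*(-1/4) = 3/4)
O(o, v) = 5*o**3/8 + 5*I*v*sqrt(5)/8 (O(o, v) = 5*((o*o)*o + (I*sqrt(5))*v)/8 = 5*(o**2*o + I*v*sqrt(5))/8 = 5*(o**3 + I*v*sqrt(5))/8 = 5*o**3/8 + 5*I*v*sqrt(5)/8)
-197*O(1, I(5))*27 = -197*((5/8)*1**3 + (5/8)*I*(3/4)*sqrt(5))*27 = -197*((5/8)*1 + 15*I*sqrt(5)/32)*27 = -197*(5/8 + 15*I*sqrt(5)/32)*27 = (-985/8 - 2955*I*sqrt(5)/32)*27 = -26595/8 - 79785*I*sqrt(5)/32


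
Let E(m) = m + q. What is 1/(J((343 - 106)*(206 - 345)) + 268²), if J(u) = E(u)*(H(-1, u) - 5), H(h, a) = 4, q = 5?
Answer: 1/104762 ≈ 9.5454e-6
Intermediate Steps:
E(m) = 5 + m (E(m) = m + 5 = 5 + m)
J(u) = -5 - u (J(u) = (5 + u)*(4 - 5) = (5 + u)*(-1) = -5 - u)
1/(J((343 - 106)*(206 - 345)) + 268²) = 1/((-5 - (343 - 106)*(206 - 345)) + 268²) = 1/((-5 - 237*(-139)) + 71824) = 1/((-5 - 1*(-32943)) + 71824) = 1/((-5 + 32943) + 71824) = 1/(32938 + 71824) = 1/104762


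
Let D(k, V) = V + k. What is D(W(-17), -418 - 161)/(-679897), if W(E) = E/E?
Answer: 578/679897 ≈ 0.00085013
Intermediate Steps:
W(E) = 1
D(W(-17), -418 - 161)/(-679897) = ((-418 - 161) + 1)/(-679897) = (-579 + 1)*(-1/679897) = -578*(-1/679897) = 578/679897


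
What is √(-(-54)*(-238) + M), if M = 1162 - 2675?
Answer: 13*I*√85 ≈ 119.85*I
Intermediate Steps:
M = -1513
√(-(-54)*(-238) + M) = √(-(-54)*(-238) - 1513) = √(-1*12852 - 1513) = √(-12852 - 1513) = √(-14365) = 13*I*√85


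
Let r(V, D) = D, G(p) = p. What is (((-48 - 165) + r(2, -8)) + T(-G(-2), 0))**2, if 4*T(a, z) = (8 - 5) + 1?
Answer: 48400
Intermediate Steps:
T(a, z) = 1 (T(a, z) = ((8 - 5) + 1)/4 = (3 + 1)/4 = (1/4)*4 = 1)
(((-48 - 165) + r(2, -8)) + T(-G(-2), 0))**2 = (((-48 - 165) - 8) + 1)**2 = ((-213 - 8) + 1)**2 = (-221 + 1)**2 = (-220)**2 = 48400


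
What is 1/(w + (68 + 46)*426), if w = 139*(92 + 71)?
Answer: 1/71221 ≈ 1.4041e-5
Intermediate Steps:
w = 22657 (w = 139*163 = 22657)
1/(w + (68 + 46)*426) = 1/(22657 + (68 + 46)*426) = 1/(22657 + 114*426) = 1/(22657 + 48564) = 1/71221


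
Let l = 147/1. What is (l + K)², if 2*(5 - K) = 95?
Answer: 43681/4 ≈ 10920.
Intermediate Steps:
l = 147 (l = 147*1 = 147)
K = -85/2 (K = 5 - ½*95 = 5 - 95/2 = -85/2 ≈ -42.500)
(l + K)² = (147 - 85/2)² = (209/2)² = 43681/4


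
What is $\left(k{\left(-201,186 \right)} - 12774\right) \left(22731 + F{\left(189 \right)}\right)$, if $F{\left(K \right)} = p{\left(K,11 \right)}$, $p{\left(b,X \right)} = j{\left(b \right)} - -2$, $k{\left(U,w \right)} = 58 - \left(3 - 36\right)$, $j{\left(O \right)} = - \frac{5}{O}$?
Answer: $- \frac{54492915356}{189} \approx -2.8832 \cdot 10^{8}$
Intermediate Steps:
$k{\left(U,w \right)} = 91$ ($k{\left(U,w \right)} = 58 - -33 = 58 + 33 = 91$)
$p{\left(b,X \right)} = 2 - \frac{5}{b}$ ($p{\left(b,X \right)} = - \frac{5}{b} - -2 = - \frac{5}{b} + 2 = 2 - \frac{5}{b}$)
$F{\left(K \right)} = 2 - \frac{5}{K}$
$\left(k{\left(-201,186 \right)} - 12774\right) \left(22731 + F{\left(189 \right)}\right) = \left(91 - 12774\right) \left(22731 + \left(2 - \frac{5}{189}\right)\right) = - 12683 \left(22731 + \left(2 - \frac{5}{189}\right)\right) = - 12683 \left(22731 + \frac{373}{189}\right) = \left(-12683\right) \frac{4296532}{189} = - \frac{54492915356}{189}$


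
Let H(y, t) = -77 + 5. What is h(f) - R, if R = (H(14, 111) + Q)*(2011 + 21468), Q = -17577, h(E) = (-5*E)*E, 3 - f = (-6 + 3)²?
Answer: 414380691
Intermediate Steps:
f = -6 (f = 3 - (-6 + 3)² = 3 - 1*(-3)² = 3 - 1*9 = 3 - 9 = -6)
h(E) = -5*E²
H(y, t) = -72
R = -414380871 (R = (-72 - 17577)*(2011 + 21468) = -17649*23479 = -414380871)
h(f) - R = -5*(-6)² - 1*(-414380871) = -5*36 + 414380871 = -180 + 414380871 = 414380691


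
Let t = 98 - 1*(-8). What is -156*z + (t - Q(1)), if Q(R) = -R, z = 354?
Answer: -55117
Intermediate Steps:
t = 106 (t = 98 + 8 = 106)
-156*z + (t - Q(1)) = -156*354 + (106 - (-1)) = -55224 + (106 - 1*(-1)) = -55224 + (106 + 1) = -55224 + 107 = -55117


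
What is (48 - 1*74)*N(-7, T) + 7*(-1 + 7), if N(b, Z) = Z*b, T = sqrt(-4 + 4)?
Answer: 42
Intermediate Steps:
T = 0 (T = sqrt(0) = 0)
(48 - 1*74)*N(-7, T) + 7*(-1 + 7) = (48 - 1*74)*(0*(-7)) + 7*(-1 + 7) = (48 - 74)*0 + 7*6 = -26*0 + 42 = 0 + 42 = 42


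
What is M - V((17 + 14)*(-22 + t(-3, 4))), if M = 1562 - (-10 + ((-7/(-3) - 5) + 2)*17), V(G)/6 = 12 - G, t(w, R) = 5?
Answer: -4952/3 ≈ -1650.7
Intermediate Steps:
V(G) = 72 - 6*G (V(G) = 6*(12 - G) = 72 - 6*G)
M = 4750/3 (M = 1562 - (-10 + ((-7*(-⅓) - 5) + 2)*17) = 1562 - (-10 + ((7/3 - 5) + 2)*17) = 1562 - (-10 + (-8/3 + 2)*17) = 1562 - (-10 - ⅔*17) = 1562 - (-10 - 34/3) = 1562 - 1*(-64/3) = 1562 + 64/3 = 4750/3 ≈ 1583.3)
M - V((17 + 14)*(-22 + t(-3, 4))) = 4750/3 - (72 - 6*(17 + 14)*(-22 + 5)) = 4750/3 - (72 - 186*(-17)) = 4750/3 - (72 - 6*(-527)) = 4750/3 - (72 + 3162) = 4750/3 - 1*3234 = 4750/3 - 3234 = -4952/3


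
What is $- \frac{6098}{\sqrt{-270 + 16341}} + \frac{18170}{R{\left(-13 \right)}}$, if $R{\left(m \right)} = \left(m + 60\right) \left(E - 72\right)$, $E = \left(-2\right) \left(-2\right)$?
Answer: $- \frac{9085}{1598} - \frac{6098 \sqrt{16071}}{16071} \approx -53.788$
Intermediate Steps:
$E = 4$
$R{\left(m \right)} = -4080 - 68 m$ ($R{\left(m \right)} = \left(m + 60\right) \left(4 - 72\right) = \left(60 + m\right) \left(-68\right) = -4080 - 68 m$)
$- \frac{6098}{\sqrt{-270 + 16341}} + \frac{18170}{R{\left(-13 \right)}} = - \frac{6098}{\sqrt{-270 + 16341}} + \frac{18170}{-4080 - -884} = - \frac{6098}{\sqrt{16071}} + \frac{18170}{-4080 + 884} = - 6098 \frac{\sqrt{16071}}{16071} + \frac{18170}{-3196} = - \frac{6098 \sqrt{16071}}{16071} + 18170 \left(- \frac{1}{3196}\right) = - \frac{6098 \sqrt{16071}}{16071} - \frac{9085}{1598} = - \frac{9085}{1598} - \frac{6098 \sqrt{16071}}{16071}$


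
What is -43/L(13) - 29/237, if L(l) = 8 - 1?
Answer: -10394/1659 ≈ -6.2652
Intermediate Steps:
L(l) = 7
-43/L(13) - 29/237 = -43/7 - 29/237 = -10394/1659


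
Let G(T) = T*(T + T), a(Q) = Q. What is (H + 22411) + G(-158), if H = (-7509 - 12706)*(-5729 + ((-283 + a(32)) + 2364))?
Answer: 73169779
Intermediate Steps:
G(T) = 2*T² (G(T) = T*(2*T) = 2*T²)
H = 73097440 (H = (-7509 - 12706)*(-5729 + ((-283 + 32) + 2364)) = -20215*(-5729 + (-251 + 2364)) = -20215*(-5729 + 2113) = -20215*(-3616) = 73097440)
(H + 22411) + G(-158) = (73097440 + 22411) + 2*(-158)² = 73119851 + 2*24964 = 73119851 + 49928 = 73169779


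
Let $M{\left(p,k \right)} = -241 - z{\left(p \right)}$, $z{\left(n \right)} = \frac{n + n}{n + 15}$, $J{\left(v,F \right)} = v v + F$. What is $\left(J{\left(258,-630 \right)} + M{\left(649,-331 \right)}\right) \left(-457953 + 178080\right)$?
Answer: $- \frac{6103869762771}{332} \approx -1.8385 \cdot 10^{10}$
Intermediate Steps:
$J{\left(v,F \right)} = F + v^{2}$ ($J{\left(v,F \right)} = v^{2} + F = F + v^{2}$)
$z{\left(n \right)} = \frac{2 n}{15 + n}$
$M{\left(p,k \right)} = -241 - \frac{2 p}{15 + p}$
$\left(J{\left(258,-630 \right)} + M{\left(649,-331 \right)}\right) \left(-457953 + 178080\right) = \left(\left(-630 + 258^{2}\right) + \frac{3 \left(-1205 - 52569\right)}{15 + 649}\right) \left(-457953 + 178080\right) = \left(\left(-630 + 66564\right) + \frac{3 \left(-1205 - 52569\right)}{664}\right) \left(-279873\right) = \left(65934 + 3 \cdot \frac{1}{664} \left(-53774\right)\right) \left(-279873\right) = \left(65934 - \frac{80661}{332}\right) \left(-279873\right) = \frac{21809427}{332} \left(-279873\right) = - \frac{6103869762771}{332}$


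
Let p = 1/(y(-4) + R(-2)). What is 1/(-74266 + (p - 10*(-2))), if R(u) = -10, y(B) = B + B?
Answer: -18/1336429 ≈ -1.3469e-5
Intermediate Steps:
y(B) = 2*B
p = -1/18 (p = 1/(2*(-4) - 10) = 1/(-8 - 10) = 1/(-18) = -1/18 ≈ -0.055556)
1/(-74266 + (p - 10*(-2))) = 1/(-74266 + (-1/18 - 10*(-2))) = 1/(-74266 + (-1/18 + 20)) = 1/(-74266 + 359/18) = 1/(-1336429/18) = -18/1336429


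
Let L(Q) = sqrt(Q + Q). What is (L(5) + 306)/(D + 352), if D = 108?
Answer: 153/230 + sqrt(10)/460 ≈ 0.67209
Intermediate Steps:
L(Q) = sqrt(2)*sqrt(Q) (L(Q) = sqrt(2*Q) = sqrt(2)*sqrt(Q))
(L(5) + 306)/(D + 352) = (sqrt(2)*sqrt(5) + 306)/(108 + 352) = (sqrt(10) + 306)/460 = (306 + sqrt(10))*(1/460) = 153/230 + sqrt(10)/460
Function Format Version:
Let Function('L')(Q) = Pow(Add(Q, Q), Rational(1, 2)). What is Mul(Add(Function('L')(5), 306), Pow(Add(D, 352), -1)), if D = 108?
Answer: Add(Rational(153, 230), Mul(Rational(1, 460), Pow(10, Rational(1, 2)))) ≈ 0.67209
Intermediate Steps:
Function('L')(Q) = Mul(Pow(2, Rational(1, 2)), Pow(Q, Rational(1, 2))) (Function('L')(Q) = Pow(Mul(2, Q), Rational(1, 2)) = Mul(Pow(2, Rational(1, 2)), Pow(Q, Rational(1, 2))))
Mul(Add(Function('L')(5), 306), Pow(Add(D, 352), -1)) = Mul(Add(Mul(Pow(2, Rational(1, 2)), Pow(5, Rational(1, 2))), 306), Pow(Add(108, 352), -1)) = Mul(Add(Pow(10, Rational(1, 2)), 306), Pow(460, -1)) = Mul(Add(306, Pow(10, Rational(1, 2))), Rational(1, 460)) = Add(Rational(153, 230), Mul(Rational(1, 460), Pow(10, Rational(1, 2))))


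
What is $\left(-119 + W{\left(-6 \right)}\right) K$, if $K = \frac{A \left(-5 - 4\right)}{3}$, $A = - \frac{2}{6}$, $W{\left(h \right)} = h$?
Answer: $-125$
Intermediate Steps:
$A = - \frac{1}{3}$ ($A = \left(-2\right) \frac{1}{6} = - \frac{1}{3} \approx -0.33333$)
$K = 1$ ($K = \frac{\left(- \frac{1}{3}\right) \left(-5 - 4\right)}{3} = \left(- \frac{1}{3}\right) \left(-9\right) \frac{1}{3} = 3 \cdot \frac{1}{3} = 1$)
$\left(-119 + W{\left(-6 \right)}\right) K = \left(-119 - 6\right) 1 = \left(-125\right) 1 = -125$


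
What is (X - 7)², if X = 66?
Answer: 3481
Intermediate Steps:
(X - 7)² = (66 - 7)² = 59² = 3481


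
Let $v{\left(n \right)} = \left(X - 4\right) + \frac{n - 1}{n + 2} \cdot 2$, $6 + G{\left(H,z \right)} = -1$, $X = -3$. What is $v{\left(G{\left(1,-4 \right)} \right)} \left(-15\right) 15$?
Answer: $855$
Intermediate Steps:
$G{\left(H,z \right)} = -7$ ($G{\left(H,z \right)} = -6 - 1 = -7$)
$v{\left(n \right)} = -7 + \frac{2 \left(-1 + n\right)}{2 + n}$ ($v{\left(n \right)} = \left(-3 - 4\right) + \frac{n - 1}{n + 2} \cdot 2 = -7 + \frac{-1 + n}{2 + n} 2 = -7 + \frac{2 \left(-1 + n\right)}{2 + n}$)
$v{\left(G{\left(1,-4 \right)} \right)} \left(-15\right) 15 = \frac{-16 - -35}{2 - 7} \left(-15\right) 15 = \frac{-16 + 35}{-5} \left(-15\right) 15 = \left(- \frac{1}{5}\right) 19 \left(-15\right) 15 = \left(- \frac{19}{5}\right) \left(-15\right) 15 = 57 \cdot 15 = 855$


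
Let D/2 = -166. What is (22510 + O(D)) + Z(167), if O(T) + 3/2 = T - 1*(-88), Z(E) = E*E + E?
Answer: 100641/2 ≈ 50321.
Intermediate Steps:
Z(E) = E + E² (Z(E) = E² + E = E + E²)
D = -332 (D = 2*(-166) = -332)
O(T) = 173/2 + T (O(T) = -3/2 + (T - 1*(-88)) = -3/2 + (T + 88) = -3/2 + (88 + T) = 173/2 + T)
(22510 + O(D)) + Z(167) = (22510 + (173/2 - 332)) + 167*(1 + 167) = (22510 - 491/2) + 167*168 = 44529/2 + 28056 = 100641/2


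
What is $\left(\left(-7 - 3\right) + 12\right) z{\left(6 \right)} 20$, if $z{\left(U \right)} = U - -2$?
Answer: $320$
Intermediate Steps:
$z{\left(U \right)} = 2 + U$ ($z{\left(U \right)} = U + \left(-2 + 4\right) = U + 2 = 2 + U$)
$\left(\left(-7 - 3\right) + 12\right) z{\left(6 \right)} 20 = \left(\left(-7 - 3\right) + 12\right) \left(2 + 6\right) 20 = \left(-10 + 12\right) 8 \cdot 20 = 2 \cdot 8 \cdot 20 = 16 \cdot 20 = 320$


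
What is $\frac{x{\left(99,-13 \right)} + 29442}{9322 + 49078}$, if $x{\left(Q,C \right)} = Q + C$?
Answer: $\frac{3691}{7300} \approx 0.50562$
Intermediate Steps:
$x{\left(Q,C \right)} = C + Q$
$\frac{x{\left(99,-13 \right)} + 29442}{9322 + 49078} = \frac{\left(-13 + 99\right) + 29442}{9322 + 49078} = \frac{86 + 29442}{58400} = 29528 \cdot \frac{1}{58400} = \frac{3691}{7300}$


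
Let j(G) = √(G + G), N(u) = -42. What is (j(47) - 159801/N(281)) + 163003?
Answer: 2335309/14 + √94 ≈ 1.6682e+5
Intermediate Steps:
j(G) = √2*√G (j(G) = √(2*G) = √2*√G)
(j(47) - 159801/N(281)) + 163003 = (√2*√47 - 159801/(-42)) + 163003 = (√94 - 159801*(-1/42)) + 163003 = (√94 + 53267/14) + 163003 = (53267/14 + √94) + 163003 = 2335309/14 + √94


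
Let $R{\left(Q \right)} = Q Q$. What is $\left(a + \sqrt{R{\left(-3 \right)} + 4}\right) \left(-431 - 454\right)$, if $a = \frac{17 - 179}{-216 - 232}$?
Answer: $- \frac{71685}{224} - 885 \sqrt{13} \approx -3510.9$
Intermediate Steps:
$R{\left(Q \right)} = Q^{2}$
$a = \frac{81}{224}$ ($a = - \frac{162}{-448} = \left(-162\right) \left(- \frac{1}{448}\right) = \frac{81}{224} \approx 0.36161$)
$\left(a + \sqrt{R{\left(-3 \right)} + 4}\right) \left(-431 - 454\right) = \left(\frac{81}{224} + \sqrt{\left(-3\right)^{2} + 4}\right) \left(-431 - 454\right) = \left(\frac{81}{224} + \sqrt{9 + 4}\right) \left(-885\right) = \left(\frac{81}{224} + \sqrt{13}\right) \left(-885\right) = - \frac{71685}{224} - 885 \sqrt{13}$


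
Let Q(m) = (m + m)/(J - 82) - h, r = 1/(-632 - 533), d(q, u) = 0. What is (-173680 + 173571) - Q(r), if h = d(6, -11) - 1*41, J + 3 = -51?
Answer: -11883001/79220 ≈ -150.00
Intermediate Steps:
J = -54 (J = -3 - 51 = -54)
h = -41 (h = 0 - 1*41 = 0 - 41 = -41)
r = -1/1165 (r = 1/(-1165) = -1/1165 ≈ -0.00085837)
Q(m) = 41 - m/68 (Q(m) = (m + m)/(-54 - 82) - 1*(-41) = (2*m)/(-136) + 41 = (2*m)*(-1/136) + 41 = -m/68 + 41 = 41 - m/68)
(-173680 + 173571) - Q(r) = (-173680 + 173571) - (41 - 1/68*(-1/1165)) = -109 - (41 + 1/79220) = -109 - 1*3248021/79220 = -109 - 3248021/79220 = -11883001/79220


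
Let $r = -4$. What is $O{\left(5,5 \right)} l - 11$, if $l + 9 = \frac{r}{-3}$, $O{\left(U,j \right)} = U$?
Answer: $- \frac{148}{3} \approx -49.333$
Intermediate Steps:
$l = - \frac{23}{3}$ ($l = -9 - \frac{4}{-3} = -9 - - \frac{4}{3} = -9 + \frac{4}{3} = - \frac{23}{3} \approx -7.6667$)
$O{\left(5,5 \right)} l - 11 = 5 \left(- \frac{23}{3}\right) - 11 = - \frac{115}{3} - 11 = - \frac{148}{3}$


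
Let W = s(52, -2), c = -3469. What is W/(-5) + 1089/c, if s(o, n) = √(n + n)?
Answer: -1089/3469 - 2*I/5 ≈ -0.31392 - 0.4*I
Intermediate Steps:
s(o, n) = √2*√n (s(o, n) = √(2*n) = √2*√n)
W = 2*I (W = √2*√(-2) = √2*(I*√2) = 2*I ≈ 2.0*I)
W/(-5) + 1089/c = (2*I)/(-5) + 1089/(-3469) = (2*I)*(-⅕) + 1089*(-1/3469) = -2*I/5 - 1089/3469 = -1089/3469 - 2*I/5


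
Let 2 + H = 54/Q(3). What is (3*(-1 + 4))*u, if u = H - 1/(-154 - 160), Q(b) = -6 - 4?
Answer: -104517/1570 ≈ -66.571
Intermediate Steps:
Q(b) = -10
H = -37/5 (H = -2 + 54/(-10) = -2 + 54*(-⅒) = -2 - 27/5 = -37/5 ≈ -7.4000)
u = -11613/1570 (u = -37/5 - 1/(-154 - 160) = -37/5 - 1/(-314) = -37/5 - 1*(-1/314) = -37/5 + 1/314 = -11613/1570 ≈ -7.3968)
(3*(-1 + 4))*u = (3*(-1 + 4))*(-11613/1570) = (3*3)*(-11613/1570) = 9*(-11613/1570) = -104517/1570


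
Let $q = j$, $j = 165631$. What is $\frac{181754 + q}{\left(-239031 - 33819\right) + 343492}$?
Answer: $\frac{347385}{70642} \approx 4.9175$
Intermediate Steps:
$q = 165631$
$\frac{181754 + q}{\left(-239031 - 33819\right) + 343492} = \frac{181754 + 165631}{\left(-239031 - 33819\right) + 343492} = \frac{347385}{\left(-239031 - 33819\right) + 343492} = \frac{347385}{-272850 + 343492} = \frac{347385}{70642}$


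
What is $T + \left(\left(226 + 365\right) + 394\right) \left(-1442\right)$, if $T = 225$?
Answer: $-1420145$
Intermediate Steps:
$T + \left(\left(226 + 365\right) + 394\right) \left(-1442\right) = 225 + \left(\left(226 + 365\right) + 394\right) \left(-1442\right) = 225 + \left(591 + 394\right) \left(-1442\right) = 225 + 985 \left(-1442\right) = 225 - 1420370 = -1420145$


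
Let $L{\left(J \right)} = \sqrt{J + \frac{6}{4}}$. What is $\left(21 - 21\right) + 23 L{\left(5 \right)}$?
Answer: $\frac{23 \sqrt{26}}{2} \approx 58.639$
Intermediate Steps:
$L{\left(J \right)} = \sqrt{\frac{3}{2} + J}$ ($L{\left(J \right)} = \sqrt{J + 6 \cdot \frac{1}{4}} = \sqrt{J + \frac{3}{2}} = \sqrt{\frac{3}{2} + J}$)
$\left(21 - 21\right) + 23 L{\left(5 \right)} = \left(21 - 21\right) + 23 \frac{\sqrt{6 + 4 \cdot 5}}{2} = 0 + 23 \frac{\sqrt{6 + 20}}{2} = 0 + 23 \frac{\sqrt{26}}{2} = 0 + \frac{23 \sqrt{26}}{2} = \frac{23 \sqrt{26}}{2}$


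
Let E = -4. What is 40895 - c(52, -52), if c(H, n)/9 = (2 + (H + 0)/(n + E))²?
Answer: 8013395/196 ≈ 40885.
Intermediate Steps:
c(H, n) = 9*(2 + H/(-4 + n))² (c(H, n) = 9*(2 + (H + 0)/(n - 4))² = 9*(2 + H/(-4 + n))²)
40895 - c(52, -52) = 40895 - 9*(-8 + 52 + 2*(-52))²/(-4 - 52)² = 40895 - 9*(-8 + 52 - 104)²/(-56)² = 40895 - 9*(-60)²/3136 = 40895 - 9*3600/3136 = 40895 - 1*2025/196 = 40895 - 2025/196 = 8013395/196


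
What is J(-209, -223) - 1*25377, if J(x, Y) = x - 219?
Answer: -25805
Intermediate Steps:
J(x, Y) = -219 + x
J(-209, -223) - 1*25377 = (-219 - 209) - 1*25377 = -428 - 25377 = -25805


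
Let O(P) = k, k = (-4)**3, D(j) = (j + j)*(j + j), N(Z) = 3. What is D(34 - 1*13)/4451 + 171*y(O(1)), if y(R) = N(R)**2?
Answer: 6851853/4451 ≈ 1539.4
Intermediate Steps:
D(j) = 4*j**2 (D(j) = (2*j)*(2*j) = 4*j**2)
k = -64
O(P) = -64
y(R) = 9 (y(R) = 3**2 = 9)
D(34 - 1*13)/4451 + 171*y(O(1)) = (4*(34 - 1*13)**2)/4451 + 171*9 = (4*(34 - 13)**2)*(1/4451) + 1539 = (4*21**2)*(1/4451) + 1539 = (4*441)*(1/4451) + 1539 = 1764*(1/4451) + 1539 = 1764/4451 + 1539 = 6851853/4451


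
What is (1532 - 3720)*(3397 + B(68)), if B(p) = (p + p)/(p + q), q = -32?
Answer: -66968116/9 ≈ -7.4409e+6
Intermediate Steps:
B(p) = 2*p/(-32 + p) (B(p) = (p + p)/(p - 32) = (2*p)/(-32 + p) = 2*p/(-32 + p))
(1532 - 3720)*(3397 + B(68)) = (1532 - 3720)*(3397 + 2*68/(-32 + 68)) = -2188*(3397 + 2*68/36) = -2188*(3397 + 2*68*(1/36)) = -2188*(3397 + 34/9) = -2188*30607/9 = -66968116/9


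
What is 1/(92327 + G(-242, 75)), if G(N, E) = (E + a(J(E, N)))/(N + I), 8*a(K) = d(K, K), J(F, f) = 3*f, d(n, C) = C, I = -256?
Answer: 664/61305149 ≈ 1.0831e-5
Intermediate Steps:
a(K) = K/8
G(N, E) = (E + 3*N/8)/(-256 + N) (G(N, E) = (E + (3*N)/8)/(N - 256) = (E + 3*N/8)/(-256 + N))
1/(92327 + G(-242, 75)) = 1/(92327 + (75 + (3/8)*(-242))/(-256 - 242)) = 1/(92327 + (75 - 363/4)/(-498)) = 1/(92327 - 1/498*(-63/4)) = 1/(92327 + 21/664) = 1/(61305149/664) = 664/61305149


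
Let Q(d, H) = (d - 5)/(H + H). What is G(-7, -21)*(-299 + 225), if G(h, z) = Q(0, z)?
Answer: -185/21 ≈ -8.8095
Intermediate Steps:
Q(d, H) = (-5 + d)/(2*H) (Q(d, H) = (-5 + d)/((2*H)) = (-5 + d)*(1/(2*H)) = (-5 + d)/(2*H))
G(h, z) = -5/(2*z) (G(h, z) = (-5 + 0)/(2*z) = (½)*(-5)/z = -5/(2*z))
G(-7, -21)*(-299 + 225) = (-5/2/(-21))*(-299 + 225) = -5/2*(-1/21)*(-74) = (5/42)*(-74) = -185/21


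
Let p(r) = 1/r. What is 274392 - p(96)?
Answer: 26341631/96 ≈ 2.7439e+5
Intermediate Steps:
274392 - p(96) = 274392 - 1/96 = 26341631/96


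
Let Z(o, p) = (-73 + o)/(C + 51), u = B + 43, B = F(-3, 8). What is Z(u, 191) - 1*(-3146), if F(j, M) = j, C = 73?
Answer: 390071/124 ≈ 3145.7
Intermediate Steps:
B = -3
u = 40 (u = -3 + 43 = 40)
Z(o, p) = -73/124 + o/124 (Z(o, p) = (-73 + o)/(73 + 51) = (-73 + o)/124 = (-73 + o)*(1/124) = -73/124 + o/124)
Z(u, 191) - 1*(-3146) = (-73/124 + (1/124)*40) - 1*(-3146) = (-73/124 + 10/31) + 3146 = -33/124 + 3146 = 390071/124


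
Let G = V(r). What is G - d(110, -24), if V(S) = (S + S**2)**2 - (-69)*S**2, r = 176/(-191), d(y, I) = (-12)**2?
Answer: -113664907920/1330863361 ≈ -85.407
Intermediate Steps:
d(y, I) = 144
r = -176/191 (r = 176*(-1/191) = -176/191 ≈ -0.92147)
V(S) = (S + S**2)**2 + 69*S**2
G = 77979416064/1330863361 (G = (-176/191)**2*(69 + (1 - 176/191)**2) = 30976*(69 + (15/191)**2)/36481 = 30976*(69 + 225/36481)/36481 = (30976/36481)*(2517414/36481) = 77979416064/1330863361 ≈ 58.593)
G - d(110, -24) = 77979416064/1330863361 - 1*144 = 77979416064/1330863361 - 144 = -113664907920/1330863361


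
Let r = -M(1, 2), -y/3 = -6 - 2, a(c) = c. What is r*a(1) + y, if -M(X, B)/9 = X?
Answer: 33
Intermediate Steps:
M(X, B) = -9*X
y = 24 (y = -3*(-6 - 2) = -3*(-8) = 24)
r = 9 (r = -(-9) = -1*(-9) = 9)
r*a(1) + y = 9*1 + 24 = 9 + 24 = 33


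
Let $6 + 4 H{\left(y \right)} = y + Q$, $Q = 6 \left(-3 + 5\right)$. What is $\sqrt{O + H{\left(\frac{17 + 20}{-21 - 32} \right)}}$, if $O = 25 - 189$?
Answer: $\frac{i \sqrt{1827811}}{106} \approx 12.754 i$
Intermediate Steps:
$Q = 12$ ($Q = 6 \cdot 2 = 12$)
$H{\left(y \right)} = \frac{3}{2} + \frac{y}{4}$ ($H{\left(y \right)} = - \frac{3}{2} + \frac{y + 12}{4} = - \frac{3}{2} + \frac{12 + y}{4} = - \frac{3}{2} + \left(3 + \frac{y}{4}\right) = \frac{3}{2} + \frac{y}{4}$)
$O = -164$ ($O = 25 - 189 = -164$)
$\sqrt{O + H{\left(\frac{17 + 20}{-21 - 32} \right)}} = \sqrt{-164 + \left(\frac{3}{2} + \frac{\left(17 + 20\right) \frac{1}{-21 - 32}}{4}\right)} = \sqrt{-164 + \left(\frac{3}{2} + \frac{37 \frac{1}{-53}}{4}\right)} = \sqrt{-164 + \left(\frac{3}{2} + \frac{37 \left(- \frac{1}{53}\right)}{4}\right)} = \sqrt{-164 + \left(\frac{3}{2} + \frac{1}{4} \left(- \frac{37}{53}\right)\right)} = \sqrt{-164 + \left(\frac{3}{2} - \frac{37}{212}\right)} = \sqrt{-164 + \frac{281}{212}} = \sqrt{- \frac{34487}{212}} = \frac{i \sqrt{1827811}}{106}$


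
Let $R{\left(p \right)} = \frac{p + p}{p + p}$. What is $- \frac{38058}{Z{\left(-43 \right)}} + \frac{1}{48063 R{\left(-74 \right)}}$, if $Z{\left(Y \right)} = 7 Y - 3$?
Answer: $\frac{914590979}{7305576} \approx 125.19$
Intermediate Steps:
$Z{\left(Y \right)} = -3 + 7 Y$
$R{\left(p \right)} = 1$ ($R{\left(p \right)} = \frac{2 p}{2 p} = 2 p \frac{1}{2 p} = 1$)
$- \frac{38058}{Z{\left(-43 \right)}} + \frac{1}{48063 R{\left(-74 \right)}} = - \frac{38058}{-3 + 7 \left(-43\right)} + \frac{1}{48063 \cdot 1} = - \frac{38058}{-3 - 301} + \frac{1}{48063} \cdot 1 = - \frac{38058}{-304} + \frac{1}{48063} = \left(-38058\right) \left(- \frac{1}{304}\right) + \frac{1}{48063} = \frac{19029}{152} + \frac{1}{48063} = \frac{914590979}{7305576}$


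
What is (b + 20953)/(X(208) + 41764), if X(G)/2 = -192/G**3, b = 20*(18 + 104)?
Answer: 1644621472/2936176253 ≈ 0.56012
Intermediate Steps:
b = 2440 (b = 20*122 = 2440)
X(G) = -384/G**3 (X(G) = 2*(-192/G**3) = -384/G**3)
(b + 20953)/(X(208) + 41764) = (2440 + 20953)/(-384/208**3 + 41764) = 23393/(-384*1/8998912 + 41764) = 23393/(-3/70304 + 41764) = 23393/(2936176253/70304) = 23393*(70304/2936176253) = 1644621472/2936176253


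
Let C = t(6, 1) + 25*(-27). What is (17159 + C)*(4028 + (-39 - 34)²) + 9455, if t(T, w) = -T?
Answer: 154194101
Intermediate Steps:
C = -681 (C = -1*6 + 25*(-27) = -6 - 675 = -681)
(17159 + C)*(4028 + (-39 - 34)²) + 9455 = (17159 - 681)*(4028 + (-39 - 34)²) + 9455 = 16478*(4028 + (-73)²) + 9455 = 16478*(4028 + 5329) + 9455 = 16478*9357 + 9455 = 154184646 + 9455 = 154194101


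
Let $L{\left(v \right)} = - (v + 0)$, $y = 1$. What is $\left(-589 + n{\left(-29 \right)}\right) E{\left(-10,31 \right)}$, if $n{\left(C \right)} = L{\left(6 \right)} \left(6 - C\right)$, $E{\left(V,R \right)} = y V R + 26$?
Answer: $226916$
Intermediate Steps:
$E{\left(V,R \right)} = 26 + R V$ ($E{\left(V,R \right)} = 1 V R + 26 = V R + 26 = R V + 26 = 26 + R V$)
$L{\left(v \right)} = - v$
$n{\left(C \right)} = -36 + 6 C$ ($n{\left(C \right)} = \left(-1\right) 6 \left(6 - C\right) = - 6 \left(6 - C\right) = -36 + 6 C$)
$\left(-589 + n{\left(-29 \right)}\right) E{\left(-10,31 \right)} = \left(-589 + \left(-36 + 6 \left(-29\right)\right)\right) \left(26 + 31 \left(-10\right)\right) = \left(-589 - 210\right) \left(26 - 310\right) = \left(-589 - 210\right) \left(-284\right) = \left(-799\right) \left(-284\right) = 226916$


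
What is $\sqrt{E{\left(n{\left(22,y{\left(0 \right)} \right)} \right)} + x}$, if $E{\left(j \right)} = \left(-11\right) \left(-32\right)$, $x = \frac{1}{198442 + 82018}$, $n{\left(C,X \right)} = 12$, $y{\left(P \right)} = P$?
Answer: $\frac{\sqrt{6921887490915}}{140230} \approx 18.762$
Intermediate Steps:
$x = \frac{1}{280460} \approx 3.5656 \cdot 10^{-6}$
$E{\left(j \right)} = 352$
$\sqrt{E{\left(n{\left(22,y{\left(0 \right)} \right)} \right)} + x} = \sqrt{352 + \frac{1}{280460}} = \sqrt{\frac{98721921}{280460}} = \frac{\sqrt{6921887490915}}{140230}$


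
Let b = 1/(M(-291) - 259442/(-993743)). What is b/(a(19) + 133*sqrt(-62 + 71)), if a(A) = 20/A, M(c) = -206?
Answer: -18881117/1554036733216 ≈ -1.2150e-5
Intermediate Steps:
b = -993743/204451616 (b = 1/(-206 - 259442/(-993743)) = 1/(-206 - 259442*(-1/993743)) = 1/(-206 + 259442/993743) = 1/(-204451616/993743) = -993743/204451616 ≈ -0.0048605)
b/(a(19) + 133*sqrt(-62 + 71)) = -993743/(204451616*(20/19 + 133*sqrt(-62 + 71))) = -993743/(204451616*(20*(1/19) + 133*sqrt(9))) = -993743/(204451616*(20/19 + 133*3)) = -993743/(204451616*(20/19 + 399)) = -993743/(204451616*7601/19) = -993743/204451616*19/7601 = -18881117/1554036733216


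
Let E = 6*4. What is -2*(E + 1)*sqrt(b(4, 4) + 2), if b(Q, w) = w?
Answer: -50*sqrt(6) ≈ -122.47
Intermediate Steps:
E = 24
-2*(E + 1)*sqrt(b(4, 4) + 2) = -2*(24 + 1)*sqrt(4 + 2) = -50*sqrt(6)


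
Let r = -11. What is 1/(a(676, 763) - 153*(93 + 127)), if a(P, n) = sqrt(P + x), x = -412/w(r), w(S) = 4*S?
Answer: -123420/4154314687 - sqrt(82929)/12462944061 ≈ -2.9732e-5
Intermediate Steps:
x = 103/11 (x = -412/(4*(-11)) = -412/(-44) = -412*(-1/44) = 103/11 ≈ 9.3636)
a(P, n) = sqrt(103/11 + P) (a(P, n) = sqrt(P + 103/11) = sqrt(103/11 + P))
1/(a(676, 763) - 153*(93 + 127)) = 1/(sqrt(1133 + 121*676)/11 - 153*(93 + 127)) = 1/(sqrt(1133 + 81796)/11 - 153*220) = 1/(sqrt(82929)/11 - 33660) = 1/(-33660 + sqrt(82929)/11)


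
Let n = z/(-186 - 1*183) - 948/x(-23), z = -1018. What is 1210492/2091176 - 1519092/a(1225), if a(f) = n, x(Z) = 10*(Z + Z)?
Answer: -33700634694278051/106923397262 ≈ -3.1519e+5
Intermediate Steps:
x(Z) = 20*Z (x(Z) = 10*(2*Z) = 20*Z)
n = 204523/42435 (n = -1018/(-186 - 1*183) - 948/(20*(-23)) = -1018/(-186 - 183) - 948/(-460) = -1018/(-369) - 948*(-1/460) = -1018*(-1/369) + 237/115 = 1018/369 + 237/115 = 204523/42435 ≈ 4.8197)
a(f) = 204523/42435
1210492/2091176 - 1519092/a(1225) = 1210492/2091176 - 1519092/204523/42435 = 1210492*(1/2091176) - 1519092*42435/204523 = 302623/522794 - 64462669020/204523 = -33700634694278051/106923397262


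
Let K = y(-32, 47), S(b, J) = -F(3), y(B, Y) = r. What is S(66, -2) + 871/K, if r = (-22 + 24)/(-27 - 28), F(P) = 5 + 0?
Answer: -47915/2 ≈ -23958.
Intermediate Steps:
F(P) = 5
r = -2/55 (r = 2/(-55) = 2*(-1/55) = -2/55 ≈ -0.036364)
y(B, Y) = -2/55
S(b, J) = -5 (S(b, J) = -1*5 = -5)
K = -2/55 ≈ -0.036364
S(66, -2) + 871/K = -5 + 871/(-2/55) = -5 + 871*(-55/2) = -5 - 47905/2 = -47915/2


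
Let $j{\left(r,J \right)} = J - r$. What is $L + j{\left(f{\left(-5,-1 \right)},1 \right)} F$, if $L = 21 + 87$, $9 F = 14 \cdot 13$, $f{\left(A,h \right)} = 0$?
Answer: $\frac{1154}{9} \approx 128.22$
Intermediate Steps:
$F = \frac{182}{9}$ ($F = \frac{14 \cdot 13}{9} = \frac{1}{9} \cdot 182 = \frac{182}{9} \approx 20.222$)
$L = 108$
$L + j{\left(f{\left(-5,-1 \right)},1 \right)} F = 108 + \left(1 - 0\right) \frac{182}{9} = 108 + \left(1 + 0\right) \frac{182}{9} = 108 + 1 \cdot \frac{182}{9} = 108 + \frac{182}{9} = \frac{1154}{9}$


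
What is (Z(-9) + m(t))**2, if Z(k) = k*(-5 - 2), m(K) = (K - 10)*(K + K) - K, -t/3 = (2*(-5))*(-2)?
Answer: 72641529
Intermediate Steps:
t = -60 (t = -3*2*(-5)*(-2) = -(-30)*(-2) = -3*20 = -60)
m(K) = -K + 2*K*(-10 + K) (m(K) = (-10 + K)*(2*K) - K = 2*K*(-10 + K) - K = -K + 2*K*(-10 + K))
Z(k) = -7*k (Z(k) = k*(-7) = -7*k)
(Z(-9) + m(t))**2 = (-7*(-9) - 60*(-21 + 2*(-60)))**2 = (63 - 60*(-21 - 120))**2 = (63 - 60*(-141))**2 = (63 + 8460)**2 = 8523**2 = 72641529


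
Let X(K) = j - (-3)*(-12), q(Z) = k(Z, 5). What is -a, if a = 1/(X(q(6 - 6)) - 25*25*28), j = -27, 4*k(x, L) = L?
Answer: 1/17563 ≈ 5.6938e-5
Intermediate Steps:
k(x, L) = L/4
q(Z) = 5/4 (q(Z) = (¼)*5 = 5/4)
X(K) = -63 (X(K) = -27 - (-3)*(-12) = -27 - 1*36 = -27 - 36 = -63)
a = -1/17563 (a = 1/(-63 - 25*25*28) = 1/(-63 - 625*28) = 1/(-63 - 17500) = 1/(-17563) = -1/17563 ≈ -5.6938e-5)
-a = -1*(-1/17563) = 1/17563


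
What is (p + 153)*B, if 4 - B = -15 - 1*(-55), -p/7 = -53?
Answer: -18864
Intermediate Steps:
p = 371 (p = -7*(-53) = 371)
B = -36 (B = 4 - (-15 - 1*(-55)) = 4 - (-15 + 55) = 4 - 1*40 = 4 - 40 = -36)
(p + 153)*B = (371 + 153)*(-36) = 524*(-36) = -18864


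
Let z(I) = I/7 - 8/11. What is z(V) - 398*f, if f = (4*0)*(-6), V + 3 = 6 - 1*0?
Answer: -23/77 ≈ -0.29870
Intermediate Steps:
V = 3 (V = -3 + (6 - 1*0) = -3 + (6 + 0) = -3 + 6 = 3)
f = 0 (f = 0*(-6) = 0)
z(I) = -8/11 + I/7 (z(I) = I*(⅐) - 8*1/11 = I/7 - 8/11 = -8/11 + I/7)
z(V) - 398*f = (-8/11 + (⅐)*3) - 398*0 = (-8/11 + 3/7) + 0 = -23/77 + 0 = -23/77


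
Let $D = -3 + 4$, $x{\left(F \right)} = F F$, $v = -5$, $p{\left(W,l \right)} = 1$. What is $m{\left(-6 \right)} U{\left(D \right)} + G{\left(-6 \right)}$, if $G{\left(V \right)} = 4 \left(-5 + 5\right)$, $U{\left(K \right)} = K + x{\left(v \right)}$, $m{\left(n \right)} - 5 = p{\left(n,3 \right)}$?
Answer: $156$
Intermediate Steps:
$m{\left(n \right)} = 6$ ($m{\left(n \right)} = 5 + 1 = 6$)
$x{\left(F \right)} = F^{2}$
$D = 1$
$U{\left(K \right)} = 25 + K$ ($U{\left(K \right)} = K + \left(-5\right)^{2} = K + 25 = 25 + K$)
$G{\left(V \right)} = 0$ ($G{\left(V \right)} = 4 \cdot 0 = 0$)
$m{\left(-6 \right)} U{\left(D \right)} + G{\left(-6 \right)} = 6 \left(25 + 1\right) + 0 = 6 \cdot 26 + 0 = 156 + 0 = 156$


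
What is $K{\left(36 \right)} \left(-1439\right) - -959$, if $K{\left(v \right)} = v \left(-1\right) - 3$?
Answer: $57080$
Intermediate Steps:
$K{\left(v \right)} = -3 - v$ ($K{\left(v \right)} = - v - 3 = -3 - v$)
$K{\left(36 \right)} \left(-1439\right) - -959 = \left(-3 - 36\right) \left(-1439\right) - -959 = \left(-3 - 36\right) \left(-1439\right) + 959 = \left(-39\right) \left(-1439\right) + 959 = 56121 + 959 = 57080$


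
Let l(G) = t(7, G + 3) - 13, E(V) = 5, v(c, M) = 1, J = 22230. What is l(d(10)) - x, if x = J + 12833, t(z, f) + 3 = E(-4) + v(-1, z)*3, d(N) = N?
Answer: -35071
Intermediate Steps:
t(z, f) = 5 (t(z, f) = -3 + (5 + 1*3) = -3 + (5 + 3) = -3 + 8 = 5)
l(G) = -8 (l(G) = 5 - 13 = -8)
x = 35063 (x = 22230 + 12833 = 35063)
l(d(10)) - x = -8 - 1*35063 = -8 - 35063 = -35071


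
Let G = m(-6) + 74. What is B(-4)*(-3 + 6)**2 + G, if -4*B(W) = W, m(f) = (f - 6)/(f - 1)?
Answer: 593/7 ≈ 84.714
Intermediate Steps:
m(f) = (-6 + f)/(-1 + f)
B(W) = -W/4
G = 530/7 (G = (-6 - 6)/(-1 - 6) + 74 = -12/(-7) + 74 = -1/7*(-12) + 74 = 12/7 + 74 = 530/7 ≈ 75.714)
B(-4)*(-3 + 6)**2 + G = (-1/4*(-4))*(-3 + 6)**2 + 530/7 = 1*3**2 + 530/7 = 1*9 + 530/7 = 9 + 530/7 = 593/7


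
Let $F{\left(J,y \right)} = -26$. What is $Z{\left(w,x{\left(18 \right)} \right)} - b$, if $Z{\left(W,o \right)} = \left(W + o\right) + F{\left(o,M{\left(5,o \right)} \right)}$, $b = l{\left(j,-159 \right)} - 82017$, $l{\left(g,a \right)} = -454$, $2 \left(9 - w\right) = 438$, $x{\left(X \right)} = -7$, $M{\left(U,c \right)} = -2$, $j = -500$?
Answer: $82228$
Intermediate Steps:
$w = -210$ ($w = 9 - 219 = -210$)
$b = -82471$ ($b = -454 - 82017 = -82471$)
$Z{\left(W,o \right)} = -26 + W + o$ ($Z{\left(W,o \right)} = \left(W + o\right) - 26 = -26 + W + o$)
$Z{\left(w,x{\left(18 \right)} \right)} - b = \left(-26 - 210 - 7\right) - -82471 = -243 + 82471 = 82228$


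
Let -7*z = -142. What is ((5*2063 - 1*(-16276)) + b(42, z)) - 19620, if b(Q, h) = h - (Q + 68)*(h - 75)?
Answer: 91069/7 ≈ 13010.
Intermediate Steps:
z = 142/7 (z = -⅐*(-142) = 142/7 ≈ 20.286)
b(Q, h) = h - (-75 + h)*(68 + Q) (b(Q, h) = h - (68 + Q)*(-75 + h) = h - (-75 + h)*(68 + Q))
((5*2063 - 1*(-16276)) + b(42, z)) - 19620 = ((5*2063 - 1*(-16276)) + (5100 - 67*142/7 + 75*42 - 1*42*142/7)) - 19620 = ((10315 + 16276) + (5100 - 9514/7 + 3150 - 852)) - 19620 = (26591 + 42272/7) - 19620 = 228409/7 - 19620 = 91069/7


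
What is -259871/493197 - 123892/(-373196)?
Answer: -113543212/582465657 ≈ -0.19494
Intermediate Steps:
-259871/493197 - 123892/(-373196) = -259871*1/493197 - 123892*(-1/373196) = -259871/493197 + 30973/93299 = -113543212/582465657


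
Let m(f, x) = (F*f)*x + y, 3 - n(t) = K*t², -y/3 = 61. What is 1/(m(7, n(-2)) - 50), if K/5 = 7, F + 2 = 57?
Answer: -1/52978 ≈ -1.8876e-5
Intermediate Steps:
y = -183 (y = -3*61 = -183)
F = 55 (F = -2 + 57 = 55)
K = 35 (K = 5*7 = 35)
n(t) = 3 - 35*t²
m(f, x) = -183 + 55*f*x (m(f, x) = (55*f)*x - 183 = 55*f*x - 183 = -183 + 55*f*x)
1/(m(7, n(-2)) - 50) = 1/((-183 + 55*7*(3 - 35*(-2)²)) - 50) = 1/((-183 + 55*7*(3 - 35*4)) - 50) = 1/((-183 + 55*7*(3 - 140)) - 50) = 1/((-183 + 55*7*(-137)) - 50) = 1/((-183 - 52745) - 50) = 1/(-52928 - 50) = 1/(-52978) = -1/52978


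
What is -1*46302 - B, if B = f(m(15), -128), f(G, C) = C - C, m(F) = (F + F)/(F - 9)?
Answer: -46302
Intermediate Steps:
m(F) = 2*F/(-9 + F) (m(F) = (2*F)/(-9 + F) = 2*F/(-9 + F))
f(G, C) = 0
B = 0
-1*46302 - B = -1*46302 - 1*0 = -46302 + 0 = -46302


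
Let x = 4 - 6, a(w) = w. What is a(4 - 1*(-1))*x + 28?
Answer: 18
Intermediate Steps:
x = -2
a(4 - 1*(-1))*x + 28 = (4 - 1*(-1))*(-2) + 28 = (4 + 1)*(-2) + 28 = 5*(-2) + 28 = -10 + 28 = 18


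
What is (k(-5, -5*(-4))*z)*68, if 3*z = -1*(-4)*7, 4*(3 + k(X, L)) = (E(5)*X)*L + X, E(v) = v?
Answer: -246092/3 ≈ -82031.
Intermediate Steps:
k(X, L) = -3 + X/4 + 5*L*X/4 (k(X, L) = -3 + ((5*X)*L + X)/4 = -3 + (5*L*X + X)/4 = -3 + (X + 5*L*X)/4 = -3 + (X/4 + 5*L*X/4) = -3 + X/4 + 5*L*X/4)
z = 28/3 (z = (-1*(-4)*7)/3 = (4*7)/3 = (⅓)*28 = 28/3 ≈ 9.3333)
(k(-5, -5*(-4))*z)*68 = ((-3 + (¼)*(-5) + (5/4)*(-5*(-4))*(-5))*(28/3))*68 = ((-3 - 5/4 + (5/4)*20*(-5))*(28/3))*68 = ((-3 - 5/4 - 125)*(28/3))*68 = -517/4*28/3*68 = -3619/3*68 = -246092/3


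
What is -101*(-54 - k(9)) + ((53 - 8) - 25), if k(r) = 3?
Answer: 5777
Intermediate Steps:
-101*(-54 - k(9)) + ((53 - 8) - 25) = -101*(-54 - 1*3) + ((53 - 8) - 25) = -101*(-54 - 3) + (45 - 25) = -101*(-57) + 20 = 5757 + 20 = 5777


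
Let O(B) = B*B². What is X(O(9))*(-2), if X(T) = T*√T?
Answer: -39366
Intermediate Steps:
O(B) = B³
X(T) = T^(3/2)
X(O(9))*(-2) = (9³)^(3/2)*(-2) = 729^(3/2)*(-2) = 19683*(-2) = -39366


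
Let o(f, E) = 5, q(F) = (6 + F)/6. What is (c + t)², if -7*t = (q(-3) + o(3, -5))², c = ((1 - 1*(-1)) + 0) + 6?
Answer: 10609/784 ≈ 13.532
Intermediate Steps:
q(F) = 1 + F/6 (q(F) = (6 + F)*(⅙) = 1 + F/6)
c = 8 (c = ((1 + 1) + 0) + 6 = (2 + 0) + 6 = 2 + 6 = 8)
t = -121/28 (t = -((1 + (⅙)*(-3)) + 5)²/7 = -((1 - ½) + 5)²/7 = -(½ + 5)²/7 = -(11/2)²/7 = -⅐*121/4 = -121/28 ≈ -4.3214)
(c + t)² = (8 - 121/28)² = (103/28)² = 10609/784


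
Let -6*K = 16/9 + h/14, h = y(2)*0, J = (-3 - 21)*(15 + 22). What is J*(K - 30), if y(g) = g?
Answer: 242128/9 ≈ 26903.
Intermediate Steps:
J = -888 (J = -24*37 = -888)
h = 0 (h = 2*0 = 0)
K = -8/27 (K = -(16/9 + 0/14)/6 = -(16*(⅑) + 0*(1/14))/6 = -(16/9 + 0)/6 = -⅙*16/9 = -8/27 ≈ -0.29630)
J*(K - 30) = -888*(-8/27 - 30) = -888*(-818/27) = 242128/9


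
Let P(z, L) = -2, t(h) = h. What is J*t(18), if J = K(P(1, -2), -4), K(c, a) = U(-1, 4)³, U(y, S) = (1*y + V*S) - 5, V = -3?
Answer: -104976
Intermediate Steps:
U(y, S) = -5 + y - 3*S (U(y, S) = (1*y - 3*S) - 5 = (y - 3*S) - 5 = -5 + y - 3*S)
K(c, a) = -5832 (K(c, a) = (-5 - 1 - 3*4)³ = (-5 - 1 - 12)³ = (-18)³ = -5832)
J = -5832
J*t(18) = -5832*18 = -104976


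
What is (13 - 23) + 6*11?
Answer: 56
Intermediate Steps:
(13 - 23) + 6*11 = -10 + 66 = 56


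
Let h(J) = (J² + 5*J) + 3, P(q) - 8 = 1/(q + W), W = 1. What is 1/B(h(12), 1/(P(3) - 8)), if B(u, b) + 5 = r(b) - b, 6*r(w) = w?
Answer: -3/25 ≈ -0.12000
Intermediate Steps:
P(q) = 8 + 1/(1 + q) (P(q) = 8 + 1/(q + 1) = 8 + 1/(1 + q))
r(w) = w/6
h(J) = 3 + J² + 5*J
B(u, b) = -5 - 5*b/6 (B(u, b) = -5 + (b/6 - b) = -5 - 5*b/6)
1/B(h(12), 1/(P(3) - 8)) = 1/(-5 - 5/(6*((9 + 8*3)/(1 + 3) - 8))) = 1/(-5 - 5/(6*((9 + 24)/4 - 8))) = 1/(-5 - 5/(6*((¼)*33 - 8))) = 1/(-5 - 5/(6*(33/4 - 8))) = 1/(-5 - 5/(6*¼)) = 1/(-5 - ⅚*4) = 1/(-5 - 10/3) = 1/(-25/3) = -3/25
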